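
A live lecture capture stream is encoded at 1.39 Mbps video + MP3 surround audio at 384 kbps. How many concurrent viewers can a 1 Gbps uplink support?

563

Audio: 384 kbps = 0.384 Mbps.
Per-viewer media rate: 1.774 Mbps.
1 Gbps = 1,000 Mbps; 1,000 / 1.774 = 563.70 → 563 viewers.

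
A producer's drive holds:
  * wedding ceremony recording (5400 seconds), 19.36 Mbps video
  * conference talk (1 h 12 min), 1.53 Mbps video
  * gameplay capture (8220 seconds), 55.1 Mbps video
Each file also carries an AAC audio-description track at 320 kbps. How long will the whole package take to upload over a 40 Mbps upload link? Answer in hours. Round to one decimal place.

Audio: 320 kbps = 0.320 Mbps.
wedding ceremony recording: 19.680 Mbps × 5400 s = 106272.0 Mb
conference talk: 1.850 Mbps × 4320 s = 7992.0 Mb
gameplay capture: 55.420 Mbps × 8220 s = 455552.4 Mb
Total: 569816.4 Mb = 71227.1 MB.
At 40 Mbps: 569816.4 / 40 = 14245 s ≈ 3.96 hours.

4.0 hours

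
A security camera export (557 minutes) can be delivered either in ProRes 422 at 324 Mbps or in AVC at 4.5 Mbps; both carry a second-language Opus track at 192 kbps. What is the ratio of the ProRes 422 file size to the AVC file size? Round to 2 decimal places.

557 min = 33420 s
Audio: 192 kbps = 0.192 Mbps.
ProRes 422: 324.192 Mbps × 33420 s = 10834496.6 Mb = 1354.312 GB.
AVC: 4.692 Mbps × 33420 s = 156806.6 Mb = 19.601 GB.
Ratio: 1354.312 / 19.601 = 69.095.

69.09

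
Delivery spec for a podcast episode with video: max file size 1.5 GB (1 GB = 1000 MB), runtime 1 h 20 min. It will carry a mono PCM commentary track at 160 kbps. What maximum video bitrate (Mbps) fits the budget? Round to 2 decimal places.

2.34 Mbps

Budget: 1.5 GB = 12000.0 Mb.
1 h 20 min = 80 min = 4800 s
Total bitrate budget: 12000.0 Mb / 4800 s = 2.500 Mbps.
Audio: 160 kbps = 0.160 Mbps.
Video: 2.500 − 0.160 = 2.340 Mbps.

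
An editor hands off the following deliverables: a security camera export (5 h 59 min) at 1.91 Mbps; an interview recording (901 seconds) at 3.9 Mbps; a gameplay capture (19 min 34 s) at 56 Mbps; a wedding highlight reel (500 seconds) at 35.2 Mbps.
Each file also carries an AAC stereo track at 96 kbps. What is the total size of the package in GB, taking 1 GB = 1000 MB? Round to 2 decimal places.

16.29 GB

Audio: 96 kbps = 0.096 Mbps.
security camera export: 2.006 Mbps × 21540 s = 43209.2 Mb
interview recording: 3.996 Mbps × 901 s = 3600.4 Mb
gameplay capture: 56.096 Mbps × 1174 s = 65856.7 Mb
wedding highlight reel: 35.296 Mbps × 500 s = 17648.0 Mb
Total: 130314.3 Mb = 16289.3 MB.
= 16.29 GB.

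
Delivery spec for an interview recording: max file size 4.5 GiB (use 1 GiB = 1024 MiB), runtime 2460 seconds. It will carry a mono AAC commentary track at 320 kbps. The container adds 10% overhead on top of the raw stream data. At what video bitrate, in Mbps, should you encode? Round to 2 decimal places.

Budget: 4.5 GiB = 38654.7 Mb.
Stream payload after overhead: 38654.7 / 1.10 = 35140.6 Mb.
Total bitrate budget: 35140.6 Mb / 2460 s = 14.285 Mbps.
Audio: 320 kbps = 0.320 Mbps.
Video: 14.285 − 0.320 = 13.965 Mbps.

13.96 Mbps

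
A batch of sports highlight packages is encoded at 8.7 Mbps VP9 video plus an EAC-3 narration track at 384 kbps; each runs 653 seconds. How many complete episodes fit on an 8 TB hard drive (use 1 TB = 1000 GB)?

10789

Audio: 384 kbps = 0.384 Mbps.
Total bitrate: 9.084 Mbps.
Per item: 9.084 Mbps × 653 s = 5,932 Mb = 741.5 MB.
Capacity: 8 TB = 64,000,000 Mb; 10789.21 items → 10789 complete.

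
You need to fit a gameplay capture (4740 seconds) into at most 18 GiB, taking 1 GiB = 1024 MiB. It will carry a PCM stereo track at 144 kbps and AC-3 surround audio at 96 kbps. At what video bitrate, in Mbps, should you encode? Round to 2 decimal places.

Budget: 18 GiB = 154618.8 Mb.
Total bitrate budget: 154618.8 Mb / 4740 s = 32.620 Mbps.
Audio total: 144 + 96 = 240 kbps = 0.240 Mbps.
Video: 32.620 − 0.240 = 32.380 Mbps.

32.38 Mbps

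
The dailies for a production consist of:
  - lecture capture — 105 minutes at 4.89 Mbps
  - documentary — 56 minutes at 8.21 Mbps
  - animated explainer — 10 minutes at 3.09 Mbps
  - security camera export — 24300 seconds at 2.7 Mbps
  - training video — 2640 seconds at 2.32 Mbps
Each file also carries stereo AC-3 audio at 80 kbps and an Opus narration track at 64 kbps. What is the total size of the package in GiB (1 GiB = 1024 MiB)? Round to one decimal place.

Audio total: 80 + 64 = 144 kbps = 0.144 Mbps.
lecture capture: 5.034 Mbps × 6300 s = 31714.2 Mb
documentary: 8.354 Mbps × 3360 s = 28069.4 Mb
animated explainer: 3.234 Mbps × 600 s = 1940.4 Mb
security camera export: 2.844 Mbps × 24300 s = 69109.2 Mb
training video: 2.464 Mbps × 2640 s = 6505.0 Mb
Total: 137338.2 Mb = 17167.3 MB.
= 15.99 GiB.

16.0 GiB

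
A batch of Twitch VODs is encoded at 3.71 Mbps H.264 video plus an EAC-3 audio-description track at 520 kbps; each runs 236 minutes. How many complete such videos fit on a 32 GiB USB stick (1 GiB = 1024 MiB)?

4

236 min = 14160 s
Audio: 520 kbps = 0.520 Mbps.
Total bitrate: 4.230 Mbps.
Per item: 4.230 Mbps × 14160 s = 59,897 Mb = 7,487 MB.
Capacity: 32 GiB = 274,878 Mb; 4.59 items → 4 complete.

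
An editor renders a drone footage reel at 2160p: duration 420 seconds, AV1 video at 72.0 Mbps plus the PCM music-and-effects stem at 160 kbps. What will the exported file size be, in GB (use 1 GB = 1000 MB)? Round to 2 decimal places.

Audio: 160 kbps = 0.160 Mbps.
Total bitrate: 72.0 + 0.160 = 72.160 Mbps.
Stream data: 72.160 Mbps × 420 s = 30307.2 Mb.
30,307 Mb ÷ 8 = 3,788 MB → 3.788 GB.

3.79 GB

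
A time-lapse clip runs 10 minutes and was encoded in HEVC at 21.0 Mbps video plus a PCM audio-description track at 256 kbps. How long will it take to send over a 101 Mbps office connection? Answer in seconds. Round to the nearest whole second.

10 min = 600 s
Audio: 256 kbps = 0.256 Mbps.
Total bitrate: 21.256 Mbps.
File: 21.256 Mbps × 600 s = 12753.6 Mb.
At 101 Mbps: 12753.6 / 101 = 126.3 s ≈ 126 seconds.

126 seconds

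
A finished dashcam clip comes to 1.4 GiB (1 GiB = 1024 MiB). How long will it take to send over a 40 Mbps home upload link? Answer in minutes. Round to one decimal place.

5.0 minutes

File: 1.4 GiB = 12025.9 Mb.
At 40 Mbps: 12025.9 / 40 = 300.6 s ≈ 5.01 minutes.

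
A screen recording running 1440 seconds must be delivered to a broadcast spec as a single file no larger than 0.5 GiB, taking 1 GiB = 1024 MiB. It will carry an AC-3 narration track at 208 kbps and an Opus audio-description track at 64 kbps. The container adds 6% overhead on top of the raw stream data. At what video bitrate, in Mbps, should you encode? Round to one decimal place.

2.5 Mbps

Budget: 0.5 GiB = 4295.0 Mb.
Stream payload after overhead: 4295.0 / 1.06 = 4051.9 Mb.
Total bitrate budget: 4051.9 Mb / 1440 s = 2.814 Mbps.
Audio total: 208 + 64 = 272 kbps = 0.272 Mbps.
Video: 2.814 − 0.272 = 2.542 Mbps.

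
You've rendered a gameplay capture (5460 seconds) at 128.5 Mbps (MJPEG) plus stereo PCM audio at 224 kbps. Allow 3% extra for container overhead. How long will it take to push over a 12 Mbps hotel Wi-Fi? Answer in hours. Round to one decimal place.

16.8 hours

Audio: 224 kbps = 0.224 Mbps.
Total bitrate: 128.724 Mbps.
File: 128.724 Mbps × 5460 s = 702833.0 Mb.
With 3% container overhead: ×1.03. → 723918.0 Mb.
At 12 Mbps: 723918.0 / 12 = 60326.5 s ≈ 16.8 hours.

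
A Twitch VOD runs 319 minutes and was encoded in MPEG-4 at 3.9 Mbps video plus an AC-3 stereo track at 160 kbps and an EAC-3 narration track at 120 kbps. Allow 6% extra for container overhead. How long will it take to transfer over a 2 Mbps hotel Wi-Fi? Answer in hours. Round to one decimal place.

11.8 hours

319 min = 19140 s
Audio total: 160 + 120 = 280 kbps = 0.280 Mbps.
Total bitrate: 4.180 Mbps.
File: 4.180 Mbps × 19140 s = 80005.2 Mb.
With 6% container overhead: ×1.06. → 84805.5 Mb.
At 2 Mbps: 84805.5 / 2 = 42402.8 s ≈ 11.8 hours.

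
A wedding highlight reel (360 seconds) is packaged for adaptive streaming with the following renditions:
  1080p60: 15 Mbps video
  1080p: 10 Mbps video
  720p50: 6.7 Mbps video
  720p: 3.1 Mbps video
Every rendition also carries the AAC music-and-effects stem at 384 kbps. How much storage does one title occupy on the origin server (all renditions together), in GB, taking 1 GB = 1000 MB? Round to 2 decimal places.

1.64 GB

Audio: 384 kbps = 0.384 Mbps.
Sum of rendition bitrates: (15+0.384) + (10+0.384) + (6.7+0.384) + (3.1+0.384) = 36.336 Mbps.
× 360 s = 13,081 Mb = 1,635 MB = 1.635 GB.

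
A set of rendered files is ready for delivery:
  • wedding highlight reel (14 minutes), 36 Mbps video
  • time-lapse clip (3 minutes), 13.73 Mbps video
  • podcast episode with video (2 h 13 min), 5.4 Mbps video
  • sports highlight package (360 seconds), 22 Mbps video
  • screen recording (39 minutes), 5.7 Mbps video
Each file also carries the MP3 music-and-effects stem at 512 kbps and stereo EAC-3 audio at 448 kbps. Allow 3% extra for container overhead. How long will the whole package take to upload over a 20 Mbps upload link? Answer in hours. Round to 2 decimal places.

1.55 hours

Audio total: 512 + 448 = 960 kbps = 0.960 Mbps.
wedding highlight reel: 36.960 Mbps × 840 s × 1.03 = 31977.8 Mb
time-lapse clip: 14.690 Mbps × 180 s × 1.03 = 2723.5 Mb
podcast episode with video: 6.360 Mbps × 7980 s × 1.03 = 52275.4 Mb
sports highlight package: 22.960 Mbps × 360 s × 1.03 = 8513.6 Mb
screen recording: 6.660 Mbps × 2340 s × 1.03 = 16051.9 Mb
Total: 111542.2 Mb = 13942.8 MB.
At 20 Mbps: 111542.2 / 20 = 5577 s ≈ 1.55 hours.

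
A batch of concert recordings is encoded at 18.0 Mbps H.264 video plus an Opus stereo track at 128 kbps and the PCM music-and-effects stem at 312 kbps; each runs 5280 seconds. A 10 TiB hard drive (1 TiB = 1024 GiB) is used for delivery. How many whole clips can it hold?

903

Audio total: 128 + 312 = 440 kbps = 0.440 Mbps.
Total bitrate: 18.440 Mbps.
Per item: 18.440 Mbps × 5280 s = 97,363 Mb = 12,170 MB.
Capacity: 10 TiB = 87,960,930 Mb; 903.43 items → 903 complete.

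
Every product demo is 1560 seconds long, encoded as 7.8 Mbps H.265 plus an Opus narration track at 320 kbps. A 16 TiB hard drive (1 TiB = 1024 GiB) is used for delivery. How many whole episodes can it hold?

11110

Audio: 320 kbps = 0.320 Mbps.
Total bitrate: 8.120 Mbps.
Per item: 8.120 Mbps × 1560 s = 12,667 Mb = 1,583 MB.
Capacity: 16 TiB = 140,737,488 Mb; 11110.39 items → 11110 complete.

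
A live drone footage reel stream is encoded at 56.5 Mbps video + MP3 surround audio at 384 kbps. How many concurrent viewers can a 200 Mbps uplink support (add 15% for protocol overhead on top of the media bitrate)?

Audio: 384 kbps = 0.384 Mbps.
Per-viewer media rate: 56.884 Mbps.
On the wire with 15% overhead: 65.417 Mbps.
200 Mbps = 200.0 Mbps; 200.0 / 65.417 = 3.06 → 3 viewers.

3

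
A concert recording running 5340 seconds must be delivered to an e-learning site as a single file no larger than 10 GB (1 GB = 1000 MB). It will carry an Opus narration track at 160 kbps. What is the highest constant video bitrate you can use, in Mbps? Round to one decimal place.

Budget: 10 GB = 80000.0 Mb.
Total bitrate budget: 80000.0 Mb / 5340 s = 14.981 Mbps.
Audio: 160 kbps = 0.160 Mbps.
Video: 14.981 − 0.160 = 14.821 Mbps.

14.8 Mbps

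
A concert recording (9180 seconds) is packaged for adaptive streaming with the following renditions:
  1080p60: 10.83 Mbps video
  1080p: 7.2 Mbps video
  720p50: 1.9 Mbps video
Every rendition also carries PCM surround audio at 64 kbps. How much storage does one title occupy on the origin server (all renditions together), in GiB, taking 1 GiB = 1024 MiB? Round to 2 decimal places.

Audio: 64 kbps = 0.064 Mbps.
Sum of rendition bitrates: (10.83+0.064) + (7.2+0.064) + (1.9+0.064) = 20.122 Mbps.
× 9180 s = 184,720 Mb = 23,090 MB = 21.50 GiB.

21.50 GiB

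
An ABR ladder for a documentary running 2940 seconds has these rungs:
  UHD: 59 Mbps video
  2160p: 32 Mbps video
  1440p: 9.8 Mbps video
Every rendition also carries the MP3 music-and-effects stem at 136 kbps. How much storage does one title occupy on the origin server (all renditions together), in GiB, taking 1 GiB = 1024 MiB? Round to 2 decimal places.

Audio: 136 kbps = 0.136 Mbps.
Sum of rendition bitrates: (59+0.136) + (32+0.136) + (9.8+0.136) = 101.208 Mbps.
× 2940 s = 297,552 Mb = 37,194 MB = 34.64 GiB.

34.64 GiB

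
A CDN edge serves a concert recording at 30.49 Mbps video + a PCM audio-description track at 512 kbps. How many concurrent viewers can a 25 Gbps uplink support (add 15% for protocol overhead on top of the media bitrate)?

701

Audio: 512 kbps = 0.512 Mbps.
Per-viewer media rate: 31.002 Mbps.
On the wire with 15% overhead: 35.652 Mbps.
25 Gbps = 25,000 Mbps; 25,000 / 35.652 = 701.22 → 701 viewers.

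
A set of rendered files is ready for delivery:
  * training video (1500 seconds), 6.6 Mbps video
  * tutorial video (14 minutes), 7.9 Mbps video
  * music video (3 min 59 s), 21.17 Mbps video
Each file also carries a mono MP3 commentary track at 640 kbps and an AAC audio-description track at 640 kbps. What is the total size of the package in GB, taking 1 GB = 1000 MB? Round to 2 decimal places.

3.11 GB

Audio total: 640 + 640 = 1280 kbps = 1.280 Mbps.
training video: 7.880 Mbps × 1500 s = 11820.0 Mb
tutorial video: 9.180 Mbps × 840 s = 7711.2 Mb
music video: 22.450 Mbps × 239 s = 5365.6 Mb
Total: 24896.8 Mb = 3112.1 MB.
= 3.112 GB.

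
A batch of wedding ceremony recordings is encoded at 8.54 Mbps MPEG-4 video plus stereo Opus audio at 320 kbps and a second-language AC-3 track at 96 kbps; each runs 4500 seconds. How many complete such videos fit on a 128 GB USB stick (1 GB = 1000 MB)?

25

Audio total: 320 + 96 = 416 kbps = 0.416 Mbps.
Total bitrate: 8.956 Mbps.
Per item: 8.956 Mbps × 4500 s = 40,302 Mb = 5,038 MB.
Capacity: 128 GB = 1,024,000 Mb; 25.41 items → 25 complete.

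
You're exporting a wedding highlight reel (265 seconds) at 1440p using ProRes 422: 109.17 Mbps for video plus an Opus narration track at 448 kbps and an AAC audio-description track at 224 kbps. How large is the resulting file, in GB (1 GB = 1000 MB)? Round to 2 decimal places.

3.64 GB

Audio total: 448 + 224 = 672 kbps = 0.672 Mbps.
Total bitrate: 109.17 + 0.672 = 109.842 Mbps.
Stream data: 109.842 Mbps × 265 s = 29108.1 Mb.
29,108 Mb ÷ 8 = 3,639 MB → 3.639 GB.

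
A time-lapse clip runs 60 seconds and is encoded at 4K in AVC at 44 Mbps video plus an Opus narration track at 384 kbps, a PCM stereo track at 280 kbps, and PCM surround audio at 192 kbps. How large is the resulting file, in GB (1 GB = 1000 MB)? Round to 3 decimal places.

Audio total: 384 + 280 + 192 = 856 kbps = 0.856 Mbps.
Total bitrate: 44 + 0.856 = 44.856 Mbps.
Stream data: 44.856 Mbps × 60 s = 2691.4 Mb.
2,691 Mb ÷ 8 = 336.4 MB → 0.3364 GB.

0.336 GB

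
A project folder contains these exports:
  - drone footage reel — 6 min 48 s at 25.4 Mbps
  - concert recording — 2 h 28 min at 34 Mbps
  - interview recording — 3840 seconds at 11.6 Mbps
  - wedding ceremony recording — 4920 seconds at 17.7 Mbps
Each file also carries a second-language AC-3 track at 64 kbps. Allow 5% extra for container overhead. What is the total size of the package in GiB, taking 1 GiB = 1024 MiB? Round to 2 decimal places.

Audio: 64 kbps = 0.064 Mbps.
drone footage reel: 25.464 Mbps × 408 s × 1.05 = 10908.8 Mb
concert recording: 34.064 Mbps × 8880 s × 1.05 = 317612.7 Mb
interview recording: 11.664 Mbps × 3840 s × 1.05 = 47029.2 Mb
wedding ceremony recording: 17.764 Mbps × 4920 s × 1.05 = 91768.8 Mb
Total: 467319.6 Mb = 58414.9 MB.
= 54.40 GiB.

54.40 GiB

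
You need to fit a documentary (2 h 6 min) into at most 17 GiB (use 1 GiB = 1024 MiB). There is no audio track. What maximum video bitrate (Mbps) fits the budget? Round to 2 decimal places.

19.32 Mbps

Budget: 17 GiB = 146028.9 Mb.
2 h 6 min = 126 min = 7560 s
Total bitrate budget: 146028.9 Mb / 7560 s = 19.316 Mbps.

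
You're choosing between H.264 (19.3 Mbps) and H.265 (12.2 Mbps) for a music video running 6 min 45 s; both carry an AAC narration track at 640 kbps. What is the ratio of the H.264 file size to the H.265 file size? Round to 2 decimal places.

6 min 45 s = 405 s
Audio: 640 kbps = 0.640 Mbps.
H.264: 19.940 Mbps × 405 s = 8075.7 Mb = 1.009 GB.
H.265: 12.840 Mbps × 405 s = 5200.2 Mb = 0.650 GB.
Ratio: 1.009 / 0.650 = 1.553.

1.55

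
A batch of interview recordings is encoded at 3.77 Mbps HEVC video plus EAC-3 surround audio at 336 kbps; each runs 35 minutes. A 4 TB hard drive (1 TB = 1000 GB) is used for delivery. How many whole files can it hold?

3711

35 min = 2100 s
Audio: 336 kbps = 0.336 Mbps.
Total bitrate: 4.106 Mbps.
Per item: 4.106 Mbps × 2100 s = 8,623 Mb = 1,078 MB.
Capacity: 4 TB = 32,000,000 Mb; 3711.18 items → 3711 complete.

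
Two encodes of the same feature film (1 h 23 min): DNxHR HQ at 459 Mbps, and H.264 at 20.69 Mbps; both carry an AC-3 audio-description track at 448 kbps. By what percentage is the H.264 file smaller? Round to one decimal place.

95.4%

1 h 23 min = 83 min = 4980 s
Audio: 448 kbps = 0.448 Mbps.
DNxHR HQ: 459.448 Mbps × 4980 s = 2288051.0 Mb = 286.006 GB.
H.264: 21.138 Mbps × 4980 s = 105267.2 Mb = 13.158 GB.
Reduction: (1 − 13.158/286.006) × 100 = 95.40%.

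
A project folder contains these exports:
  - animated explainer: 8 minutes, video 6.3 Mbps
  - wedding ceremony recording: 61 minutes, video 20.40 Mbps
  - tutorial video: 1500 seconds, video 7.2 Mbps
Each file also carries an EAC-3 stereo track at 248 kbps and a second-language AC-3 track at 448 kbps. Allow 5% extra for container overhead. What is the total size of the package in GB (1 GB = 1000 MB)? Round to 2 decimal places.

12.13 GB

Audio total: 248 + 448 = 696 kbps = 0.696 Mbps.
animated explainer: 6.996 Mbps × 480 s × 1.05 = 3526.0 Mb
wedding ceremony recording: 21.096 Mbps × 3660 s × 1.05 = 81071.9 Mb
tutorial video: 7.896 Mbps × 1500 s × 1.05 = 12436.2 Mb
Total: 97034.1 Mb = 12129.3 MB.
= 12.13 GB.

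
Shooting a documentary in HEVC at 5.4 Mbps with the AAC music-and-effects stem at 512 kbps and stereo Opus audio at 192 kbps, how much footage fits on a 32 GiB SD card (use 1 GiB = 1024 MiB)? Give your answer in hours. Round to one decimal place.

12.5 hours

Audio total: 512 + 192 = 704 kbps = 0.704 Mbps.
Total bitrate: 5.4 + 0.704 = 6.104 Mbps.
Capacity: 32 GiB = 274,878 Mb.
Recording time: 274,878 / 6.104 = 45,032 s ≈ 12.5 hours.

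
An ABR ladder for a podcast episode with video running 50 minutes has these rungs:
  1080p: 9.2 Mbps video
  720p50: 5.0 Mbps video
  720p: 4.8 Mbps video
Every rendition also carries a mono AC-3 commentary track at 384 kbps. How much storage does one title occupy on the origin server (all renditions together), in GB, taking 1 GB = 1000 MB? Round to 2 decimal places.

50 min = 3000 s
Audio: 384 kbps = 0.384 Mbps.
Sum of rendition bitrates: (9.2+0.384) + (5.0+0.384) + (4.8+0.384) = 20.152 Mbps.
× 3000 s = 60,456 Mb = 7,557 MB = 7.557 GB.

7.56 GB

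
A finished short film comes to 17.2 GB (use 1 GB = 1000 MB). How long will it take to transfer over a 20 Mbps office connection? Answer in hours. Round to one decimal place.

1.9 hours

File: 17.2 GB = 137600.0 Mb.
At 20 Mbps: 137600.0 / 20 = 6880.0 s ≈ 1.91 hours.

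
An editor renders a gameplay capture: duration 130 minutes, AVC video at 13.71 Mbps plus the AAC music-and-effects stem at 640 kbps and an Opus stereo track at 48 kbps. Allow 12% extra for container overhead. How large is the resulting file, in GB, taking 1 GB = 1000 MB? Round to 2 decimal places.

15.72 GB

130 min = 7800 s
Audio total: 640 + 48 = 688 kbps = 0.688 Mbps.
Total bitrate: 13.71 + 0.688 = 14.398 Mbps.
Stream data: 14.398 Mbps × 7800 s = 112304.4 Mb.
With 12% container overhead: ×1.12.
125,781 Mb ÷ 8 = 15,723 MB → 15.72 GB.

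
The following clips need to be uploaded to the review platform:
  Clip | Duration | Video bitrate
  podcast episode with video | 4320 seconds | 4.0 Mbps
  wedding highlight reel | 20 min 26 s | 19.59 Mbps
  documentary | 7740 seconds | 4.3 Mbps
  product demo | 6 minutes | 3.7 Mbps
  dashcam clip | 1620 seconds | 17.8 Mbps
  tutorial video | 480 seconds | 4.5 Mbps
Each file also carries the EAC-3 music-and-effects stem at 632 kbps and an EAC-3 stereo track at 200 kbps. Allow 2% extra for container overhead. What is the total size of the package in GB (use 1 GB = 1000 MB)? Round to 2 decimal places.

15.30 GB

Audio total: 632 + 200 = 832 kbps = 0.832 Mbps.
podcast episode with video: 4.832 Mbps × 4320 s × 1.02 = 21291.7 Mb
wedding highlight reel: 20.422 Mbps × 1226 s × 1.02 = 25538.1 Mb
documentary: 5.132 Mbps × 7740 s × 1.02 = 40516.1 Mb
product demo: 4.532 Mbps × 360 s × 1.02 = 1664.2 Mb
dashcam clip: 18.632 Mbps × 1620 s × 1.02 = 30787.5 Mb
tutorial video: 5.332 Mbps × 480 s × 1.02 = 2610.5 Mb
Total: 122408.2 Mb = 15301.0 MB.
= 15.30 GB.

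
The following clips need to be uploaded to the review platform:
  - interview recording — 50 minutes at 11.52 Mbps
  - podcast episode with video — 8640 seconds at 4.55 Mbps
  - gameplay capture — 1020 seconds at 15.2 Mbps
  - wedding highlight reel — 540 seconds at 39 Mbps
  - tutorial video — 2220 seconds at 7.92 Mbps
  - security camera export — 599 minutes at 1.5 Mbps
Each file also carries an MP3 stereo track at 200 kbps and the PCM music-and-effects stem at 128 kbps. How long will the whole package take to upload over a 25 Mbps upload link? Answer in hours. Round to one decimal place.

2.2 hours

Audio total: 200 + 128 = 328 kbps = 0.328 Mbps.
interview recording: 11.848 Mbps × 3000 s = 35544.0 Mb
podcast episode with video: 4.878 Mbps × 8640 s = 42145.9 Mb
gameplay capture: 15.528 Mbps × 1020 s = 15838.6 Mb
wedding highlight reel: 39.328 Mbps × 540 s = 21237.1 Mb
tutorial video: 8.248 Mbps × 2220 s = 18310.6 Mb
security camera export: 1.828 Mbps × 35940 s = 65698.3 Mb
Total: 198774.5 Mb = 24846.8 MB.
At 25 Mbps: 198774.5 / 25 = 7951 s ≈ 2.21 hours.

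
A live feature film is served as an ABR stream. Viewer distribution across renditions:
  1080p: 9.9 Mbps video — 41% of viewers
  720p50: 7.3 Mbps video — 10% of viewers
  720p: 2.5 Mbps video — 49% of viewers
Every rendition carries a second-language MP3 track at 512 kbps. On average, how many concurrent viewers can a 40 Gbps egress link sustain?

Audio: 512 kbps = 0.512 Mbps.
Average per-viewer bitrate: 0.41×10.412 + 0.10×7.812 + 0.49×3.012 = 6.526 Mbps.
40 Gbps = 40,000 Mbps; 40,000 / 6.526 = 6129.33 → 6129.

6129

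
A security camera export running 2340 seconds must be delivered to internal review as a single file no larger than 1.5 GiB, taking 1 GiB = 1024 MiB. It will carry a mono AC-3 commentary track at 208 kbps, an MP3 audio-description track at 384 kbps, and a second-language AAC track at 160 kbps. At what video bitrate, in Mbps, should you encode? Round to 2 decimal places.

4.75 Mbps

Budget: 1.5 GiB = 12884.9 Mb.
Total bitrate budget: 12884.9 Mb / 2340 s = 5.506 Mbps.
Audio total: 208 + 384 + 160 = 752 kbps = 0.752 Mbps.
Video: 5.506 − 0.752 = 4.754 Mbps.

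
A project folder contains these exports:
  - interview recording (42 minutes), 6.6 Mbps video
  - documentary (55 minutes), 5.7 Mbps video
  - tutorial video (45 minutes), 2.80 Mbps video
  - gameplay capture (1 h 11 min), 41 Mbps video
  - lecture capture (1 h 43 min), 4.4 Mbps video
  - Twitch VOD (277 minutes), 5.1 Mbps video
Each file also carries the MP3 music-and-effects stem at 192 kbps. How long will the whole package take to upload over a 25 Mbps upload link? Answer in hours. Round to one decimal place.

Audio: 192 kbps = 0.192 Mbps.
interview recording: 6.792 Mbps × 2520 s = 17115.8 Mb
documentary: 5.892 Mbps × 3300 s = 19443.6 Mb
tutorial video: 2.992 Mbps × 2700 s = 8078.4 Mb
gameplay capture: 41.192 Mbps × 4260 s = 175477.9 Mb
lecture capture: 4.592 Mbps × 6180 s = 28378.6 Mb
Twitch VOD: 5.292 Mbps × 16620 s = 87953.0 Mb
Total: 336447.4 Mb = 42055.9 MB.
At 25 Mbps: 336447.4 / 25 = 13458 s ≈ 3.74 hours.

3.7 hours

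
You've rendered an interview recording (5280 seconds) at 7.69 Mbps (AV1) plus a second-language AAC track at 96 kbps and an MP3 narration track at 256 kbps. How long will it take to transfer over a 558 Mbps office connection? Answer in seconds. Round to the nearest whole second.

76 seconds

Audio total: 96 + 256 = 352 kbps = 0.352 Mbps.
Total bitrate: 8.042 Mbps.
File: 8.042 Mbps × 5280 s = 42461.8 Mb.
At 558 Mbps: 42461.8 / 558 = 76.1 s ≈ 76.1 seconds.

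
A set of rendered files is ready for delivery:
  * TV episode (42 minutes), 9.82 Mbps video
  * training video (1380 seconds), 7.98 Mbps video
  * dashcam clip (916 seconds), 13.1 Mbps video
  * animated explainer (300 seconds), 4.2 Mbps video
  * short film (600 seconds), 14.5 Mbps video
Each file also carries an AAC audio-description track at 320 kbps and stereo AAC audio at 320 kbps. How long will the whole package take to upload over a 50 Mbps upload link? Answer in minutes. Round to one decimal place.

Audio total: 320 + 320 = 640 kbps = 0.640 Mbps.
TV episode: 10.460 Mbps × 2520 s = 26359.2 Mb
training video: 8.620 Mbps × 1380 s = 11895.6 Mb
dashcam clip: 13.740 Mbps × 916 s = 12585.8 Mb
animated explainer: 4.840 Mbps × 300 s = 1452.0 Mb
short film: 15.140 Mbps × 600 s = 9084.0 Mb
Total: 61376.6 Mb = 7672.1 MB.
At 50 Mbps: 61376.6 / 50 = 1228 s ≈ 20.5 minutes.

20.5 minutes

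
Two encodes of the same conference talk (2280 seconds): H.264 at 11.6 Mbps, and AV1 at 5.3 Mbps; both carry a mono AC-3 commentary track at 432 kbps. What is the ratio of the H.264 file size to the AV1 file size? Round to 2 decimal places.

2.10

Audio: 432 kbps = 0.432 Mbps.
H.264: 12.032 Mbps × 2280 s = 27433.0 Mb = 3.429 GB.
AV1: 5.732 Mbps × 2280 s = 13069.0 Mb = 1.634 GB.
Ratio: 3.429 / 1.634 = 2.099.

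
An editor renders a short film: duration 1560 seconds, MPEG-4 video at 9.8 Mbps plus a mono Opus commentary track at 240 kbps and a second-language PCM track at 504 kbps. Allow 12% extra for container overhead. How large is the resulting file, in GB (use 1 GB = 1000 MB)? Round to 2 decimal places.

Audio total: 240 + 504 = 744 kbps = 0.744 Mbps.
Total bitrate: 9.8 + 0.744 = 10.544 Mbps.
Stream data: 10.544 Mbps × 1560 s = 16448.6 Mb.
With 12% container overhead: ×1.12.
18,422 Mb ÷ 8 = 2,303 MB → 2.303 GB.

2.30 GB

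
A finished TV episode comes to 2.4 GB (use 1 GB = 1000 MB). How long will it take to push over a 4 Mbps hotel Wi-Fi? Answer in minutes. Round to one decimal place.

80.0 minutes

File: 2.4 GB = 19200.0 Mb.
At 4 Mbps: 19200.0 / 4 = 4800.0 s ≈ 80 minutes.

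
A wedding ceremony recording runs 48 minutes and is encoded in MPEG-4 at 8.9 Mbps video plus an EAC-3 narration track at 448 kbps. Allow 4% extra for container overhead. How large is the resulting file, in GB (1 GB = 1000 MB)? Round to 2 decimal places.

48 min = 2880 s
Audio: 448 kbps = 0.448 Mbps.
Total bitrate: 8.9 + 0.448 = 9.348 Mbps.
Stream data: 9.348 Mbps × 2880 s = 26922.2 Mb.
With 4% container overhead: ×1.04.
27,999 Mb ÷ 8 = 3,500 MB → 3.500 GB.

3.50 GB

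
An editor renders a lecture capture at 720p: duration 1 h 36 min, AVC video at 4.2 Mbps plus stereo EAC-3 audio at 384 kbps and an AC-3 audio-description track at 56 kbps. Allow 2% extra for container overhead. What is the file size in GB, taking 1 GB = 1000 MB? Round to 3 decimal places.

3.408 GB

1 h 36 min = 96 min = 5760 s
Audio total: 384 + 56 = 440 kbps = 0.440 Mbps.
Total bitrate: 4.2 + 0.440 = 4.640 Mbps.
Stream data: 4.640 Mbps × 5760 s = 26726.4 Mb.
With 2% container overhead: ×1.02.
27,261 Mb ÷ 8 = 3,408 MB → 3.408 GB.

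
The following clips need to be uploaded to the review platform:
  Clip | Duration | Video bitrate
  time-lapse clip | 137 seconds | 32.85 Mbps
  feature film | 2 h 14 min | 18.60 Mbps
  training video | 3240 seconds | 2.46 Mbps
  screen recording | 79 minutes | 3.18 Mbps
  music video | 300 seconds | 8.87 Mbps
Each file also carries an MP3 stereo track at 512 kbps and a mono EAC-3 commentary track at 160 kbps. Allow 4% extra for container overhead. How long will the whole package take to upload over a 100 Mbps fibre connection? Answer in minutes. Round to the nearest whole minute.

Audio total: 512 + 160 = 672 kbps = 0.672 Mbps.
time-lapse clip: 33.522 Mbps × 137 s × 1.04 = 4776.2 Mb
feature film: 19.272 Mbps × 8040 s × 1.04 = 161144.8 Mb
training video: 3.132 Mbps × 3240 s × 1.04 = 10553.6 Mb
screen recording: 3.852 Mbps × 4740 s × 1.04 = 18988.8 Mb
music video: 9.542 Mbps × 300 s × 1.04 = 2977.1 Mb
Total: 198440.5 Mb = 24805.1 MB.
At 100 Mbps: 198440.5 / 100 = 1984 s ≈ 33.1 minutes.

33 minutes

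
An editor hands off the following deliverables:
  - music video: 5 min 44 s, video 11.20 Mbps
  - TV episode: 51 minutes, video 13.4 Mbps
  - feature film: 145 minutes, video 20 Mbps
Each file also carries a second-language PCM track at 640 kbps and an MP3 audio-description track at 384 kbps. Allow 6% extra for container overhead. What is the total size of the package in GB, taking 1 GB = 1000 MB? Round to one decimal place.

30.6 GB

Audio total: 640 + 384 = 1024 kbps = 1.024 Mbps.
music video: 12.224 Mbps × 344 s × 1.06 = 4457.4 Mb
TV episode: 14.424 Mbps × 3060 s × 1.06 = 46785.7 Mb
feature film: 21.024 Mbps × 8700 s × 1.06 = 193883.3 Mb
Total: 245126.4 Mb = 30640.8 MB.
= 30.64 GB.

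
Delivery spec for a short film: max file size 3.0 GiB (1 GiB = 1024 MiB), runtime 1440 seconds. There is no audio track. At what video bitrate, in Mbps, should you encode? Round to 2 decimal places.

Budget: 3.0 GiB = 25769.8 Mb.
Total bitrate budget: 25769.8 Mb / 1440 s = 17.896 Mbps.

17.90 Mbps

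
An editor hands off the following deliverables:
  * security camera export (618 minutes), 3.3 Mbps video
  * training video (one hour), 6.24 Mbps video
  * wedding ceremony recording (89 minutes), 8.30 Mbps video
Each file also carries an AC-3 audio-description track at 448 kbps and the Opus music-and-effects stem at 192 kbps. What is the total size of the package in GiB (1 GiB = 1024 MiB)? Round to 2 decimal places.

Audio total: 448 + 192 = 640 kbps = 0.640 Mbps.
security camera export: 3.940 Mbps × 37080 s = 146095.2 Mb
training video: 6.880 Mbps × 3600 s = 24768.0 Mb
wedding ceremony recording: 8.940 Mbps × 5340 s = 47739.6 Mb
Total: 218602.8 Mb = 27325.3 MB.
= 25.45 GiB.

25.45 GiB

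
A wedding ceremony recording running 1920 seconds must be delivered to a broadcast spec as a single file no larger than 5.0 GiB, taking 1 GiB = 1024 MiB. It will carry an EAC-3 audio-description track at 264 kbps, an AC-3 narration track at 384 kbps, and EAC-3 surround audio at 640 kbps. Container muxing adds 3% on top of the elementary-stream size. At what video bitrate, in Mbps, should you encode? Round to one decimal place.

Budget: 5.0 GiB = 42949.7 Mb.
Stream payload after overhead: 42949.7 / 1.03 = 41698.7 Mb.
Total bitrate budget: 41698.7 Mb / 1920 s = 21.718 Mbps.
Audio total: 264 + 384 + 640 = 1288 kbps = 1.288 Mbps.
Video: 21.718 − 1.288 = 20.430 Mbps.

20.4 Mbps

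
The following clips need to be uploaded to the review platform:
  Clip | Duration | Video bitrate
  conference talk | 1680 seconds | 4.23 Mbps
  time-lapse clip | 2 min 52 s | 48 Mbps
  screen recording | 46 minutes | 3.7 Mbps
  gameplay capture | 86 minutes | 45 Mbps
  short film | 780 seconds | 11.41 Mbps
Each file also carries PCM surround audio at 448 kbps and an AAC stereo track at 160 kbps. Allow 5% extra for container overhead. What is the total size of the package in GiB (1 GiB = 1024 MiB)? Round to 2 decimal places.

Audio total: 448 + 160 = 608 kbps = 0.608 Mbps.
conference talk: 4.838 Mbps × 1680 s × 1.05 = 8534.2 Mb
time-lapse clip: 48.608 Mbps × 172 s × 1.05 = 8778.6 Mb
screen recording: 4.308 Mbps × 2760 s × 1.05 = 12484.6 Mb
gameplay capture: 45.608 Mbps × 5160 s × 1.05 = 247104.1 Mb
short film: 12.018 Mbps × 780 s × 1.05 = 9842.7 Mb
Total: 286744.3 Mb = 35843.0 MB.
= 33.38 GiB.

33.38 GiB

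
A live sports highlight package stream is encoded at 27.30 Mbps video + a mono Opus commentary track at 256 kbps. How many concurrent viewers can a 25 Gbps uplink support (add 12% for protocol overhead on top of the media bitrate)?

Audio: 256 kbps = 0.256 Mbps.
Per-viewer media rate: 27.556 Mbps.
On the wire with 12% overhead: 30.863 Mbps.
25 Gbps = 25,000 Mbps; 25,000 / 30.863 = 810.04 → 810 viewers.

810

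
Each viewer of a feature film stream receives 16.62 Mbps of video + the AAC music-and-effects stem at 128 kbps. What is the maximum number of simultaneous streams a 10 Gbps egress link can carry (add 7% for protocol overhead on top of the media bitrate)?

558

Audio: 128 kbps = 0.128 Mbps.
Per-viewer media rate: 16.748 Mbps.
On the wire with 7% overhead: 17.920 Mbps.
10 Gbps = 10,000 Mbps; 10,000 / 17.920 = 558.02 → 558 viewers.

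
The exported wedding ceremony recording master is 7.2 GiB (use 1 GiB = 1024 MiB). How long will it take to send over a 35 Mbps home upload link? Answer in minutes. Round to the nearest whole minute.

File: 7.2 GiB = 61847.5 Mb.
At 35 Mbps: 61847.5 / 35 = 1767.1 s ≈ 29.5 minutes.

29 minutes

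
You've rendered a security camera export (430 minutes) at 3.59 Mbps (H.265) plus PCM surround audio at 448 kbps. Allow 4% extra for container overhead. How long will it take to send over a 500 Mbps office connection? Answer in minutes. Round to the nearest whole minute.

430 min = 25800 s
Audio: 448 kbps = 0.448 Mbps.
Total bitrate: 4.038 Mbps.
File: 4.038 Mbps × 25800 s = 104180.4 Mb.
With 4% container overhead: ×1.04. → 108347.6 Mb.
At 500 Mbps: 108347.6 / 500 = 216.7 s ≈ 3.61 minutes.

4 minutes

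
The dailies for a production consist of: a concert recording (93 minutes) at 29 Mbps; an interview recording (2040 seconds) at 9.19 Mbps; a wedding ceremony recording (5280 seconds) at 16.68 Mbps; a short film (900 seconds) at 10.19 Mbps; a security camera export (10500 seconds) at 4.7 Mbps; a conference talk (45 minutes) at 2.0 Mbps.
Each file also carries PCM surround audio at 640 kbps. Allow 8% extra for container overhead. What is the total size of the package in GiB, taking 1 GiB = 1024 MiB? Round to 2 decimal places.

43.98 GiB

Audio: 640 kbps = 0.640 Mbps.
concert recording: 29.640 Mbps × 5580 s × 1.08 = 178622.5 Mb
interview recording: 9.830 Mbps × 2040 s × 1.08 = 21657.5 Mb
wedding ceremony recording: 17.320 Mbps × 5280 s × 1.08 = 98765.6 Mb
short film: 10.830 Mbps × 900 s × 1.08 = 10526.8 Mb
security camera export: 5.340 Mbps × 10500 s × 1.08 = 60555.6 Mb
conference talk: 2.640 Mbps × 2700 s × 1.08 = 7698.2 Mb
Total: 377826.1 Mb = 47228.3 MB.
= 43.98 GiB.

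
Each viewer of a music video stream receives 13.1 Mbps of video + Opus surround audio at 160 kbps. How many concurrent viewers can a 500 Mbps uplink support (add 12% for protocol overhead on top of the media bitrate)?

33

Audio: 160 kbps = 0.160 Mbps.
Per-viewer media rate: 13.260 Mbps.
On the wire with 12% overhead: 14.851 Mbps.
500 Mbps = 500.0 Mbps; 500.0 / 14.851 = 33.67 → 33 viewers.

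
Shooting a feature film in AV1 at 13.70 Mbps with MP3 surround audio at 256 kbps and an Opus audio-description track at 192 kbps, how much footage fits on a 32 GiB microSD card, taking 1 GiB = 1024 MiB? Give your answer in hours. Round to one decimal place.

Audio total: 256 + 192 = 448 kbps = 0.448 Mbps.
Total bitrate: 13.70 + 0.448 = 14.148 Mbps.
Capacity: 32 GiB = 274,878 Mb.
Recording time: 274,878 / 14.148 = 19,429 s ≈ 5.40 hours.

5.4 hours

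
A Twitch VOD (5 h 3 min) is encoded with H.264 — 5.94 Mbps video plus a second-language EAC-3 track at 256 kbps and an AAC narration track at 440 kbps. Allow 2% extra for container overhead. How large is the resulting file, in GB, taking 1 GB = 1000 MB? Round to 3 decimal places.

15.382 GB

5 h 3 min = 303 min = 18180 s
Audio total: 256 + 440 = 696 kbps = 0.696 Mbps.
Total bitrate: 5.94 + 0.696 = 6.636 Mbps.
Stream data: 6.636 Mbps × 18180 s = 120642.5 Mb.
With 2% container overhead: ×1.02.
123,055 Mb ÷ 8 = 15,382 MB → 15.38 GB.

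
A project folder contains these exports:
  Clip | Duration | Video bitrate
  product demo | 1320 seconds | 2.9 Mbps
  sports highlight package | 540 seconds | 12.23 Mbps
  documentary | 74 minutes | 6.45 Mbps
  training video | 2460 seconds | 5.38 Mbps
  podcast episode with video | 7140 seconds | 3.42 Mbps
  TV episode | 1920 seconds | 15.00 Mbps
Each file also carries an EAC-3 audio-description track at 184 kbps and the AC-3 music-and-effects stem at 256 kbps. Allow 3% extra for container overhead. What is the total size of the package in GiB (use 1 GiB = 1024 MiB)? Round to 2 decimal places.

Audio total: 184 + 256 = 440 kbps = 0.440 Mbps.
product demo: 3.340 Mbps × 1320 s × 1.03 = 4541.1 Mb
sports highlight package: 12.670 Mbps × 540 s × 1.03 = 7047.1 Mb
documentary: 6.890 Mbps × 4440 s × 1.03 = 31509.3 Mb
training video: 5.820 Mbps × 2460 s × 1.03 = 14746.7 Mb
podcast episode with video: 3.860 Mbps × 7140 s × 1.03 = 28387.2 Mb
TV episode: 15.440 Mbps × 1920 s × 1.03 = 30534.1 Mb
Total: 116765.5 Mb = 14595.7 MB.
= 13.59 GiB.

13.59 GiB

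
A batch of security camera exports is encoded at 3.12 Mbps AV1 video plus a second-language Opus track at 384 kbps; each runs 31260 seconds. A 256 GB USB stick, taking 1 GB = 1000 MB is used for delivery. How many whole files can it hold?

Audio: 384 kbps = 0.384 Mbps.
Total bitrate: 3.504 Mbps.
Per item: 3.504 Mbps × 31260 s = 109,535 Mb = 13,692 MB.
Capacity: 256 GB = 2,048,000 Mb; 18.70 items → 18 complete.

18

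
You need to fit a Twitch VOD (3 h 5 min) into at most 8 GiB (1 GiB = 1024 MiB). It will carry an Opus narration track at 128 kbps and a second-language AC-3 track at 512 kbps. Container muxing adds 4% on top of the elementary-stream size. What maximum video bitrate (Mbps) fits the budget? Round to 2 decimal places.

Budget: 8 GiB = 68719.5 Mb.
Stream payload after overhead: 68719.5 / 1.04 = 66076.4 Mb.
3 h 5 min = 185 min = 11100 s
Total bitrate budget: 66076.4 Mb / 11100 s = 5.953 Mbps.
Audio total: 128 + 512 = 640 kbps = 0.640 Mbps.
Video: 5.953 − 0.640 = 5.313 Mbps.

5.31 Mbps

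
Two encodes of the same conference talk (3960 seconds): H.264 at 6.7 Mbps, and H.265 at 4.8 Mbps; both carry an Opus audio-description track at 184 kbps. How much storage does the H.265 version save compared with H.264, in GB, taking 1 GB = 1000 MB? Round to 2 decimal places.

0.94 GB

Audio: 184 kbps = 0.184 Mbps.
H.264: 6.884 Mbps × 3960 s = 27260.6 Mb = 3.408 GB.
H.265: 4.984 Mbps × 3960 s = 19736.6 Mb = 2.467 GB.
Saving: 3.408 − 2.467 = 0.941 GB.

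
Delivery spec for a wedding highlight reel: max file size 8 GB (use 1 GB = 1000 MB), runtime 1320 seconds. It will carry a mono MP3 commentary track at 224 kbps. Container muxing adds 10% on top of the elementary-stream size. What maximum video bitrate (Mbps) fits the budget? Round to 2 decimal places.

43.85 Mbps

Budget: 8 GB = 64000.0 Mb.
Stream payload after overhead: 64000.0 / 1.10 = 58181.8 Mb.
Total bitrate budget: 58181.8 Mb / 1320 s = 44.077 Mbps.
Audio: 224 kbps = 0.224 Mbps.
Video: 44.077 − 0.224 = 43.853 Mbps.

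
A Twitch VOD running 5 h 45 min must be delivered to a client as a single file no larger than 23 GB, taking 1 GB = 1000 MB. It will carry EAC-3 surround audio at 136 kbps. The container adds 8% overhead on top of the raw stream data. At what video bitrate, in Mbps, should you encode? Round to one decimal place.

8.1 Mbps

Budget: 23 GB = 184000.0 Mb.
Stream payload after overhead: 184000.0 / 1.08 = 170370.4 Mb.
5 h 45 min = 345 min = 20700 s
Total bitrate budget: 170370.4 Mb / 20700 s = 8.230 Mbps.
Audio: 136 kbps = 0.136 Mbps.
Video: 8.230 − 0.136 = 8.094 Mbps.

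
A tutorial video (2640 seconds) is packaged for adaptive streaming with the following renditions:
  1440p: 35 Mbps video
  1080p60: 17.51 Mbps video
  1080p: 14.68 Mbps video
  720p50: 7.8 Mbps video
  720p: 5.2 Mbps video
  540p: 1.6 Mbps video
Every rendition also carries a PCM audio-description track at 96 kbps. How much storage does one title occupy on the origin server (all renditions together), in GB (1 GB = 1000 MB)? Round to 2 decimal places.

Audio: 96 kbps = 0.096 Mbps.
Sum of rendition bitrates: (35+0.096) + (17.51+0.096) + (14.68+0.096) + (7.8+0.096) + (5.2+0.096) + (1.6+0.096) = 82.366 Mbps.
× 2640 s = 217,446 Mb = 27,181 MB = 27.18 GB.

27.18 GB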